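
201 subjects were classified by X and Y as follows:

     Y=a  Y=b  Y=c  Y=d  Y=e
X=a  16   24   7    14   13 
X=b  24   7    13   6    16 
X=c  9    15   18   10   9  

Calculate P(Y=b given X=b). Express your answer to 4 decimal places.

Total with X=b: 24 + 7 + 13 + 6 + 16 = 66.
P(Y=b | X=b) = 7/66 = 0.1061.

0.1061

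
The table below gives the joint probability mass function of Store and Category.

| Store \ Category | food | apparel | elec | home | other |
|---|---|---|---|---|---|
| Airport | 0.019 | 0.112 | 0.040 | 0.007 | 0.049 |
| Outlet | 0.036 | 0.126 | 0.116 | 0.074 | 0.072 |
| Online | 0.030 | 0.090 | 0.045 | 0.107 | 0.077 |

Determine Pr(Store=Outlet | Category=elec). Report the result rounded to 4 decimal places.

P(Category=elec) = 0.040 + 0.116 + 0.045 = 0.201.
P(Store=Outlet | Category=elec) = 0.116/0.201 = 0.5771.

0.5771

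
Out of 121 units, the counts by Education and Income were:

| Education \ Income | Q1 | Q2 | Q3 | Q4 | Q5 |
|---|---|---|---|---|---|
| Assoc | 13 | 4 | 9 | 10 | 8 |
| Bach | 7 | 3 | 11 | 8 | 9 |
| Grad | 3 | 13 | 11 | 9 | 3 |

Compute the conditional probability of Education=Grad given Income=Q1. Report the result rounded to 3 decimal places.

0.130

Total with Income=Q1: 13 + 7 + 3 = 23.
P(Education=Grad | Income=Q1) = 3/23 = 0.130.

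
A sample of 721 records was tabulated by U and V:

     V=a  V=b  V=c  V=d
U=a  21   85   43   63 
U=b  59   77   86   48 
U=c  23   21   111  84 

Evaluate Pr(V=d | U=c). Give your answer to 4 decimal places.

Total with U=c: 23 + 21 + 111 + 84 = 239.
P(V=d | U=c) = 84/239 = 0.3515.

0.3515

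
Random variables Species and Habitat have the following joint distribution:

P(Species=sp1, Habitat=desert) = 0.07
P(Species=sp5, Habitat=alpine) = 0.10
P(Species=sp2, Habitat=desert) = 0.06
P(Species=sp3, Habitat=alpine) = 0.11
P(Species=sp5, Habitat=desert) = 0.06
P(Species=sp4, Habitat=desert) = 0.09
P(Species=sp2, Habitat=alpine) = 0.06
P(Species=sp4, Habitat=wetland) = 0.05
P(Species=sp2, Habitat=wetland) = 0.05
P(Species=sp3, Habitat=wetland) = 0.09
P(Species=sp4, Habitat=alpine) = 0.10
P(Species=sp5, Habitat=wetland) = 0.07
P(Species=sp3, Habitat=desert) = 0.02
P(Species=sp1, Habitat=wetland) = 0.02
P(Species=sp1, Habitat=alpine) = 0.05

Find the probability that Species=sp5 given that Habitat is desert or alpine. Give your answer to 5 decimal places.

P(Habitat=desert) = 0.07 + 0.06 + 0.02 + 0.09 + 0.06 = 0.30.
P(Habitat=alpine) = 0.05 + 0.06 + 0.11 + 0.10 + 0.10 = 0.42.
P(Habitat ∈ {desert, alpine}) = 0.30 + 0.42 = 0.72; P(Species=sp5, Habitat ∈ {desert, alpine}) = 0.06 + 0.10 = 0.16.
P(Species=sp5 | Habitat ∈ {desert, alpine}) = 0.16/0.72 = 0.22222.

0.22222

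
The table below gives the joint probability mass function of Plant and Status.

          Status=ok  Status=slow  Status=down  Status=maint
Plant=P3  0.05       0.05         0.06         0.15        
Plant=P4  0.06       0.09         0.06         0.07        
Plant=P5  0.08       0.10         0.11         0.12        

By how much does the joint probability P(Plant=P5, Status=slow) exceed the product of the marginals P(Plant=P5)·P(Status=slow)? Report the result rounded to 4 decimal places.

P(Plant=P5) = 0.08 + 0.10 + 0.11 + 0.12 = 0.41.
P(Status=slow) = 0.05 + 0.09 + 0.10 = 0.24.
P(Plant=P5, Status=slow) − P(Plant=P5)P(Status=slow) = 0.10 − 0.41×0.24 = 0.0016.

0.0016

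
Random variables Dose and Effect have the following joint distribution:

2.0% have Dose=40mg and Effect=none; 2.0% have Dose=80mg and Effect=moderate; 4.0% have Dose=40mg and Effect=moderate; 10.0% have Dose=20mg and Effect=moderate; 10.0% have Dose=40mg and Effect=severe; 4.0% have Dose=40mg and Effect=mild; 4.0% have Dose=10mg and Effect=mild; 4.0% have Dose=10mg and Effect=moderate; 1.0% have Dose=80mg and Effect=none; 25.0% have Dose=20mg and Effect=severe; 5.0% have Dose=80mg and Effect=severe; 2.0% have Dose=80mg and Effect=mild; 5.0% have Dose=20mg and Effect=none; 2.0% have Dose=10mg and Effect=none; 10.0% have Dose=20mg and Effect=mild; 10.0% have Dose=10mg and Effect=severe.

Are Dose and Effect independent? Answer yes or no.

yes

Every cell satisfies P(Dose,Effect) = P(Dose)·P(Effect). For instance P(Dose=10mg) = 0.200, P(Effect=moderate) = 0.200, and 0.200×0.200 = 0.040 matches the joint entry. So Dose and Effect are independent.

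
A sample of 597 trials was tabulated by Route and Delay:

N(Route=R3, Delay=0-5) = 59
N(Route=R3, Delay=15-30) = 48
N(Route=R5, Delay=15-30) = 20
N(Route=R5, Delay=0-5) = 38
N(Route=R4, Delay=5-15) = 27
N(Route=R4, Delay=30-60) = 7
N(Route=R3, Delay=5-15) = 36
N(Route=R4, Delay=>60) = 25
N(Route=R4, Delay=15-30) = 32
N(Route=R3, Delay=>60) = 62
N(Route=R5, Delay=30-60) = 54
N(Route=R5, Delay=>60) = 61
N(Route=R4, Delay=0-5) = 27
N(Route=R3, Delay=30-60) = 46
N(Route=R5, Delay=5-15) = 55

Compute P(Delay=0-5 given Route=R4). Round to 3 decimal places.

0.229

Total with Route=R4: 27 + 27 + 32 + 7 + 25 = 118.
P(Delay=0-5 | Route=R4) = 27/118 = 0.229.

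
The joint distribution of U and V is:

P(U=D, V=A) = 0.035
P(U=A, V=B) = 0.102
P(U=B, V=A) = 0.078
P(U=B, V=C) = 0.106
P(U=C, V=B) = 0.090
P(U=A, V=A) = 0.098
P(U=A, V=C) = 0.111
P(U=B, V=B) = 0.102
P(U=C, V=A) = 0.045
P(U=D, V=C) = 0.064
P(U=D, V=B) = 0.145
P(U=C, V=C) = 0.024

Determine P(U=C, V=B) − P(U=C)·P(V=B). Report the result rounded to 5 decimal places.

P(U=C) = 0.045 + 0.090 + 0.024 = 0.159.
P(V=B) = 0.102 + 0.102 + 0.090 + 0.145 = 0.439.
P(U=C, V=B) − P(U=C)P(V=B) = 0.090 − 0.159×0.439 = 0.02020.

0.02020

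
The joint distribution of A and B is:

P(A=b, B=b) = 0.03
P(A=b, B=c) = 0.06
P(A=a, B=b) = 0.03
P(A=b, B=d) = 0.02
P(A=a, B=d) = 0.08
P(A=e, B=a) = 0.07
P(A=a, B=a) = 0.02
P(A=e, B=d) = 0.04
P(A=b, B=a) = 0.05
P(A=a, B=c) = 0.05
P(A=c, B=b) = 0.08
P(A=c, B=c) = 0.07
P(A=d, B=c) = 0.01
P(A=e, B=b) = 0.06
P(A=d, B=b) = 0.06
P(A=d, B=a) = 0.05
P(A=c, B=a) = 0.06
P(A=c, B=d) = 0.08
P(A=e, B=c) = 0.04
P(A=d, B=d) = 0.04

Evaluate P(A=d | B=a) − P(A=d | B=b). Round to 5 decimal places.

-0.03077

P(B=a) = 0.02 + 0.05 + 0.06 + 0.05 + 0.07 = 0.25; P(A=d | B=a) = 0.05/0.25 = 0.200000.
P(B=b) = 0.03 + 0.03 + 0.08 + 0.06 + 0.06 = 0.26; P(A=d | B=b) = 0.06/0.26 = 0.230769.
Difference = -0.03077.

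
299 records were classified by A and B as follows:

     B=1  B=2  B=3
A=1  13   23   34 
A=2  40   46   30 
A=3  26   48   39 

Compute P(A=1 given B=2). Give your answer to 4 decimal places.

0.1966

Total with B=2: 23 + 46 + 48 = 117.
P(A=1 | B=2) = 23/117 = 0.1966.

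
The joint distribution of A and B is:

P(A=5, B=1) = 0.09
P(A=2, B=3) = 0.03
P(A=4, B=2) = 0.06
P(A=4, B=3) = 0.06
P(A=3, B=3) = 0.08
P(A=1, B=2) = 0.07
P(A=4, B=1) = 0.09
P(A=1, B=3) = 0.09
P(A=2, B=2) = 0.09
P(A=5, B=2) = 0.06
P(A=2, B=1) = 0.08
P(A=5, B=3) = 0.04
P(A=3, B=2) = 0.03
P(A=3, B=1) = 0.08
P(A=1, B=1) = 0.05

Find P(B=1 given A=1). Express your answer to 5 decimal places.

0.23810

P(A=1) = 0.05 + 0.07 + 0.09 = 0.21.
P(B=1 | A=1) = 0.05/0.21 = 0.23810.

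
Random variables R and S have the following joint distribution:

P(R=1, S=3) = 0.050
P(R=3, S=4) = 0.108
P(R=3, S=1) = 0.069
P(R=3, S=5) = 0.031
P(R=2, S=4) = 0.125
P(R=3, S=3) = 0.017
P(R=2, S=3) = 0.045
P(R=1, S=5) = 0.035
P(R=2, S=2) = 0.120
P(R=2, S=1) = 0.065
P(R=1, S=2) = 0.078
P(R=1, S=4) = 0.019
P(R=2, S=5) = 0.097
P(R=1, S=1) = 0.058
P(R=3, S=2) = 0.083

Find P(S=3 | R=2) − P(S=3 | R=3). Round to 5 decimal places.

0.04436

P(R=2) = 0.065 + 0.120 + 0.045 + 0.125 + 0.097 = 0.452; P(S=3 | R=2) = 0.045/0.452 = 0.099558.
P(R=3) = 0.069 + 0.083 + 0.017 + 0.108 + 0.031 = 0.308; P(S=3 | R=3) = 0.017/0.308 = 0.055195.
Difference = 0.04436.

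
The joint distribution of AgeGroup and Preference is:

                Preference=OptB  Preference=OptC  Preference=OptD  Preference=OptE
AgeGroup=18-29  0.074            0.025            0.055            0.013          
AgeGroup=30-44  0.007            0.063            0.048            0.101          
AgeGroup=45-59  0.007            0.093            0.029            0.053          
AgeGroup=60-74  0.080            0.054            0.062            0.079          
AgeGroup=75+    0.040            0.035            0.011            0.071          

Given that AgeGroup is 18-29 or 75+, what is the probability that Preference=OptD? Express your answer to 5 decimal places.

0.20370

P(AgeGroup=18-29) = 0.074 + 0.025 + 0.055 + 0.013 = 0.167.
P(AgeGroup=75+) = 0.040 + 0.035 + 0.011 + 0.071 = 0.157.
P(AgeGroup ∈ {18-29, 75+}) = 0.167 + 0.157 = 0.324; P(Preference=OptD, AgeGroup ∈ {18-29, 75+}) = 0.055 + 0.011 = 0.066.
P(Preference=OptD | AgeGroup ∈ {18-29, 75+}) = 0.066/0.324 = 0.20370.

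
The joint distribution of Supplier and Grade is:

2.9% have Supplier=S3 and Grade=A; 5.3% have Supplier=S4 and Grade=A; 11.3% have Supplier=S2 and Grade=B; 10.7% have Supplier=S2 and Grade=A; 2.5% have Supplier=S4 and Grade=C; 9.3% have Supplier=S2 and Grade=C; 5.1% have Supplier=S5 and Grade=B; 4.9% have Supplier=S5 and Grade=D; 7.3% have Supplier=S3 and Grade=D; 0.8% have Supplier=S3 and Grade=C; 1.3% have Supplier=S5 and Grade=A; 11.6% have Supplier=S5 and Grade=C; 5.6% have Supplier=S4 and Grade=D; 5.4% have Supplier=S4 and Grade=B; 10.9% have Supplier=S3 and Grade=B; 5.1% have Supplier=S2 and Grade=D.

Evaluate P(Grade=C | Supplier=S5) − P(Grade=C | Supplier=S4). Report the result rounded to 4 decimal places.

P(Supplier=S5) = 0.013 + 0.051 + 0.116 + 0.049 = 0.229; P(Grade=C | Supplier=S5) = 0.116/0.229 = 0.50655.
P(Supplier=S4) = 0.053 + 0.054 + 0.025 + 0.056 = 0.188; P(Grade=C | Supplier=S4) = 0.025/0.188 = 0.13298.
Difference = 0.3736.

0.3736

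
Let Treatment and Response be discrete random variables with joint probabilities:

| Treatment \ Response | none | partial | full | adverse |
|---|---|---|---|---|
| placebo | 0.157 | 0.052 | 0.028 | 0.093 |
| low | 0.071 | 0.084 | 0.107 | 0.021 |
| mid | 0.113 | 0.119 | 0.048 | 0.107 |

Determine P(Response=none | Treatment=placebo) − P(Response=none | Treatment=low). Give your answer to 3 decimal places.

0.225

P(Treatment=placebo) = 0.157 + 0.052 + 0.028 + 0.093 = 0.330; P(Response=none | Treatment=placebo) = 0.157/0.330 = 0.4758.
P(Treatment=low) = 0.071 + 0.084 + 0.107 + 0.021 = 0.283; P(Response=none | Treatment=low) = 0.071/0.283 = 0.2509.
Difference = 0.225.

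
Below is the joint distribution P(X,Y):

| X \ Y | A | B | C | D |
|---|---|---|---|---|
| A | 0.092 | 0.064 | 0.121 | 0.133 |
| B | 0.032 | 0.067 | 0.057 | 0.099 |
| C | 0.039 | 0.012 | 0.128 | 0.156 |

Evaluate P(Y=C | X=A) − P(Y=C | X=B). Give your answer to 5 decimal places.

P(X=A) = 0.092 + 0.064 + 0.121 + 0.133 = 0.410; P(Y=C | X=A) = 0.121/0.410 = 0.295122.
P(X=B) = 0.032 + 0.067 + 0.057 + 0.099 = 0.255; P(Y=C | X=B) = 0.057/0.255 = 0.223529.
Difference = 0.07159.

0.07159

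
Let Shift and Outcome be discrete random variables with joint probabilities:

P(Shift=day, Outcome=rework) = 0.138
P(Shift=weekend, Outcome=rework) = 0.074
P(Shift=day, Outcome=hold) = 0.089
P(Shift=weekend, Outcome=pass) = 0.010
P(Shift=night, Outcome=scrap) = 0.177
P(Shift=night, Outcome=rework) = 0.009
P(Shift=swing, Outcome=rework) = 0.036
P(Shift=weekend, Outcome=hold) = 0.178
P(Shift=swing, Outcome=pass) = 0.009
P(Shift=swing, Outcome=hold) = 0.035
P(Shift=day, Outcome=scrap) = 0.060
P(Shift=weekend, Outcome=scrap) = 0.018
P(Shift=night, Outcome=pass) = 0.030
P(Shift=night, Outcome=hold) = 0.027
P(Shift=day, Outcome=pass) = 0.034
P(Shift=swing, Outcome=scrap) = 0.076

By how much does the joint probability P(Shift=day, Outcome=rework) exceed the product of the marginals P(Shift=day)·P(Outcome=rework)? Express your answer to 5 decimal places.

0.05550

P(Shift=day) = 0.034 + 0.138 + 0.060 + 0.089 = 0.321.
P(Outcome=rework) = 0.138 + 0.036 + 0.009 + 0.074 = 0.257.
P(Shift=day, Outcome=rework) − P(Shift=day)P(Outcome=rework) = 0.138 − 0.321×0.257 = 0.05550.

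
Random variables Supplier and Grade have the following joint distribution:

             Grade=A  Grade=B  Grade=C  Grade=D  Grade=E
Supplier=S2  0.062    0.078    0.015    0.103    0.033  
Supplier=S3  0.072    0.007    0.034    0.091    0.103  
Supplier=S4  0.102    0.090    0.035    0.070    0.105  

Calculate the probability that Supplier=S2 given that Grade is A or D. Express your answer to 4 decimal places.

0.3300

P(Grade=A) = 0.062 + 0.072 + 0.102 = 0.236.
P(Grade=D) = 0.103 + 0.091 + 0.070 = 0.264.
P(Grade ∈ {A, D}) = 0.236 + 0.264 = 0.500; P(Supplier=S2, Grade ∈ {A, D}) = 0.062 + 0.103 = 0.165.
P(Supplier=S2 | Grade ∈ {A, D}) = 0.165/0.500 = 0.3300.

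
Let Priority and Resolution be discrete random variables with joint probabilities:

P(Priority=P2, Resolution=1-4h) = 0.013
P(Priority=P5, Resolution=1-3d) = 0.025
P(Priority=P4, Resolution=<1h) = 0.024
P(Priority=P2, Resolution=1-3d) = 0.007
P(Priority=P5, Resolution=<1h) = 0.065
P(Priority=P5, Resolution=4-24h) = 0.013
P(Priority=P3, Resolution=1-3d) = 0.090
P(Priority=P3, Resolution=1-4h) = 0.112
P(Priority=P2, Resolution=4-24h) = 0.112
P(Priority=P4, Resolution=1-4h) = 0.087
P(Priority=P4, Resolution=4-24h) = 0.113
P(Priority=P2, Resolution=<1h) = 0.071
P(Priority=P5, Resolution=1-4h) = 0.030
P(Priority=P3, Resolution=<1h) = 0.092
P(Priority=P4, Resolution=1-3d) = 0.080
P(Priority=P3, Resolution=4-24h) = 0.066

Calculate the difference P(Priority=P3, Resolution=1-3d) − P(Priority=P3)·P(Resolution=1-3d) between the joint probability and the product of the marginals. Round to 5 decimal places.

0.01728

P(Priority=P3) = 0.092 + 0.112 + 0.066 + 0.090 = 0.360.
P(Resolution=1-3d) = 0.007 + 0.090 + 0.080 + 0.025 = 0.202.
P(Priority=P3, Resolution=1-3d) − P(Priority=P3)P(Resolution=1-3d) = 0.090 − 0.360×0.202 = 0.01728.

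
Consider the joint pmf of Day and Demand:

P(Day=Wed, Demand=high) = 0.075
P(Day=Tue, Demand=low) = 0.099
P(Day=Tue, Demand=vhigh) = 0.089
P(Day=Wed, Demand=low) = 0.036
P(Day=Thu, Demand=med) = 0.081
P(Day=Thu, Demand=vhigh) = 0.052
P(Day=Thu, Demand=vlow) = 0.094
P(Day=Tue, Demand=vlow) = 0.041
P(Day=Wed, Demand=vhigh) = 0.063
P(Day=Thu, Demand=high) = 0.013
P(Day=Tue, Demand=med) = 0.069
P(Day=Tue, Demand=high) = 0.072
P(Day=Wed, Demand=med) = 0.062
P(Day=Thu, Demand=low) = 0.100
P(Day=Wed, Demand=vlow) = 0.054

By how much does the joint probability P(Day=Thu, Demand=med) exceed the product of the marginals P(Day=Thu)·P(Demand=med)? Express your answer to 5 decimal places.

0.00892

P(Day=Thu) = 0.094 + 0.100 + 0.081 + 0.013 + 0.052 = 0.340.
P(Demand=med) = 0.069 + 0.062 + 0.081 = 0.212.
P(Day=Thu, Demand=med) − P(Day=Thu)P(Demand=med) = 0.081 − 0.340×0.212 = 0.00892.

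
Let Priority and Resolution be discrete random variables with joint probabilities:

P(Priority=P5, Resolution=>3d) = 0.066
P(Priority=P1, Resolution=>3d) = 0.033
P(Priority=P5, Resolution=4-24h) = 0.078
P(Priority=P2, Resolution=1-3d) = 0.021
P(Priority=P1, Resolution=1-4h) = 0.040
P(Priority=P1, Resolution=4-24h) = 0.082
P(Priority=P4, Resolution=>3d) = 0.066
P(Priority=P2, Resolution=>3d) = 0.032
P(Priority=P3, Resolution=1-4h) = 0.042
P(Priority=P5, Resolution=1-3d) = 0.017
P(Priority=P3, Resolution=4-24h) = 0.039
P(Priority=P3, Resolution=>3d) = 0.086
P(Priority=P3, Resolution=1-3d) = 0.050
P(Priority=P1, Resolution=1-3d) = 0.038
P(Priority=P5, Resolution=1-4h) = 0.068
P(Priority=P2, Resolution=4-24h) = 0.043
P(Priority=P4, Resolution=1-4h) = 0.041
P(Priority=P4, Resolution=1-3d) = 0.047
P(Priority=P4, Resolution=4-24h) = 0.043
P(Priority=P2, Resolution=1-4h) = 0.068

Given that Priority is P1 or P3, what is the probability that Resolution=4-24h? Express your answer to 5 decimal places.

P(Priority=P1) = 0.040 + 0.082 + 0.038 + 0.033 = 0.193.
P(Priority=P3) = 0.042 + 0.039 + 0.050 + 0.086 = 0.217.
P(Priority ∈ {P1, P3}) = 0.193 + 0.217 = 0.410; P(Resolution=4-24h, Priority ∈ {P1, P3}) = 0.082 + 0.039 = 0.121.
P(Resolution=4-24h | Priority ∈ {P1, P3}) = 0.121/0.410 = 0.29512.

0.29512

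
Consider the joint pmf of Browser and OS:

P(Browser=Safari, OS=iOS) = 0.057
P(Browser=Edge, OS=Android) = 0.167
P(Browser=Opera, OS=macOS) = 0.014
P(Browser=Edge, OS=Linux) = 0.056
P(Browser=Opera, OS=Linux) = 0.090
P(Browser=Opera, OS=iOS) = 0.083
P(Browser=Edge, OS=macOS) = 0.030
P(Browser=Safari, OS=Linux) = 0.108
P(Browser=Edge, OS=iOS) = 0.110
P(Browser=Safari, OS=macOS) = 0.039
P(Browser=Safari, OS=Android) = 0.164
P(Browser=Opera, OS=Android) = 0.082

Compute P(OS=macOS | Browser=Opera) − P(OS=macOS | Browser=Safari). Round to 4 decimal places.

-0.0539

P(Browser=Opera) = 0.014 + 0.090 + 0.083 + 0.082 = 0.269; P(OS=macOS | Browser=Opera) = 0.014/0.269 = 0.05204.
P(Browser=Safari) = 0.039 + 0.108 + 0.057 + 0.164 = 0.368; P(OS=macOS | Browser=Safari) = 0.039/0.368 = 0.10598.
Difference = -0.0539.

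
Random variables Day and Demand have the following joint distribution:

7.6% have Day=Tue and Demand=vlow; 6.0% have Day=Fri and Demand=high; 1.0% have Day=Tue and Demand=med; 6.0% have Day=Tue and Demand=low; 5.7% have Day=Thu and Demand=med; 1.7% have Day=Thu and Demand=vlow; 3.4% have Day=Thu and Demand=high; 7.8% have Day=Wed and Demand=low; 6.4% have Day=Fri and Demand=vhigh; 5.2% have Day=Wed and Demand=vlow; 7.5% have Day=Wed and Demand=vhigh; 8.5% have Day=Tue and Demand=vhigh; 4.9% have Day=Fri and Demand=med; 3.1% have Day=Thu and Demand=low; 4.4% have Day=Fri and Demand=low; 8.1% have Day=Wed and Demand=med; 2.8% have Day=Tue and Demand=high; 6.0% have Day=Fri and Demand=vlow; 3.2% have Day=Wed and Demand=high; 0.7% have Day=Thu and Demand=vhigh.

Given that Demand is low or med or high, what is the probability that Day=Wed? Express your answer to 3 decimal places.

P(Demand=low) = 0.060 + 0.078 + 0.031 + 0.044 = 0.213.
P(Demand=med) = 0.010 + 0.081 + 0.057 + 0.049 = 0.197.
P(Demand=high) = 0.028 + 0.032 + 0.034 + 0.060 = 0.154.
P(Demand ∈ {low, med, high}) = 0.213 + 0.197 + 0.154 = 0.564; P(Day=Wed, Demand ∈ {low, med, high}) = 0.078 + 0.081 + 0.032 = 0.191.
P(Day=Wed | Demand ∈ {low, med, high}) = 0.191/0.564 = 0.339.

0.339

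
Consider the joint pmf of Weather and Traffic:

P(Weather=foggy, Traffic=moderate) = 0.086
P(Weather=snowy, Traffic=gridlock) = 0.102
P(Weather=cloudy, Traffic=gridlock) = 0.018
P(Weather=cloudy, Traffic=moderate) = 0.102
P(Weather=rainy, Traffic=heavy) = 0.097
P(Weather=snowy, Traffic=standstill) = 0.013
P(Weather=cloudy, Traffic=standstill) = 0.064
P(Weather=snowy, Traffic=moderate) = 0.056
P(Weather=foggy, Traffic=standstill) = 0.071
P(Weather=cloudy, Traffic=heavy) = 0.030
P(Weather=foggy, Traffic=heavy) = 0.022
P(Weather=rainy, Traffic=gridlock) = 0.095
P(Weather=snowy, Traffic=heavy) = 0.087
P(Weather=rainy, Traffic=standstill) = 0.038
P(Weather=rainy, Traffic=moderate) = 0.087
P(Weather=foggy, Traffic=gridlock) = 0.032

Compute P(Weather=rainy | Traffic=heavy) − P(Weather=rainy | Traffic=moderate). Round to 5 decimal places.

0.14818

P(Traffic=heavy) = 0.030 + 0.097 + 0.087 + 0.022 = 0.236; P(Weather=rainy | Traffic=heavy) = 0.097/0.236 = 0.411017.
P(Traffic=moderate) = 0.102 + 0.087 + 0.056 + 0.086 = 0.331; P(Weather=rainy | Traffic=moderate) = 0.087/0.331 = 0.262840.
Difference = 0.14818.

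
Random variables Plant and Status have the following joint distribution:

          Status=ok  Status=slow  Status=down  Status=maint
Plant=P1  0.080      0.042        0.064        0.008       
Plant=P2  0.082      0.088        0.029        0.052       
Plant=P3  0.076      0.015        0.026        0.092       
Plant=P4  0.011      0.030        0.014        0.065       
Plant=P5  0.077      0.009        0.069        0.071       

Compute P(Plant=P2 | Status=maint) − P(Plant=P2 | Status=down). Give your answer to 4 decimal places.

P(Status=maint) = 0.008 + 0.052 + 0.092 + 0.065 + 0.071 = 0.288; P(Plant=P2 | Status=maint) = 0.052/0.288 = 0.18056.
P(Status=down) = 0.064 + 0.029 + 0.026 + 0.014 + 0.069 = 0.202; P(Plant=P2 | Status=down) = 0.029/0.202 = 0.14356.
Difference = 0.0370.

0.0370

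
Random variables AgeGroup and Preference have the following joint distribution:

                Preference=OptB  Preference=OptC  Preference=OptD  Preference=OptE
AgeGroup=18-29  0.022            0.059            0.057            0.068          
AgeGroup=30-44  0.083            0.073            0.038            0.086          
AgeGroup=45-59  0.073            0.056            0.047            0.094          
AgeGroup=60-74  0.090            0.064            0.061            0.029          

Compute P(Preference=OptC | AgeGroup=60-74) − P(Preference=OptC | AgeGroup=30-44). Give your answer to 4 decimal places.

P(AgeGroup=60-74) = 0.090 + 0.064 + 0.061 + 0.029 = 0.244; P(Preference=OptC | AgeGroup=60-74) = 0.064/0.244 = 0.26230.
P(AgeGroup=30-44) = 0.083 + 0.073 + 0.038 + 0.086 = 0.280; P(Preference=OptC | AgeGroup=30-44) = 0.073/0.280 = 0.26071.
Difference = 0.0016.

0.0016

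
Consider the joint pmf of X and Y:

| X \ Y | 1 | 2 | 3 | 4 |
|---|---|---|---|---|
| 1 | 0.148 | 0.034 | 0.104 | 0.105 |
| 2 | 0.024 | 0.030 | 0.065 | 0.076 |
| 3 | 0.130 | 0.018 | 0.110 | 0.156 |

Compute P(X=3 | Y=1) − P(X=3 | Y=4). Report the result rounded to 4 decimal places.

-0.0324

P(Y=1) = 0.148 + 0.024 + 0.130 = 0.302; P(X=3 | Y=1) = 0.130/0.302 = 0.43046.
P(Y=4) = 0.105 + 0.076 + 0.156 = 0.337; P(X=3 | Y=4) = 0.156/0.337 = 0.46291.
Difference = -0.0324.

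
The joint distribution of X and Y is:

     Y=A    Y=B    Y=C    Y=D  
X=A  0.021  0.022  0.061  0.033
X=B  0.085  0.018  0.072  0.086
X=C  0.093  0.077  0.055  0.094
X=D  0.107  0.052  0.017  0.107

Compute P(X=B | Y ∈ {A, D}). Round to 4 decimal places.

0.2732

P(Y=A) = 0.021 + 0.085 + 0.093 + 0.107 = 0.306.
P(Y=D) = 0.033 + 0.086 + 0.094 + 0.107 = 0.320.
P(Y ∈ {A, D}) = 0.306 + 0.320 = 0.626; P(X=B, Y ∈ {A, D}) = 0.085 + 0.086 = 0.171.
P(X=B | Y ∈ {A, D}) = 0.171/0.626 = 0.2732.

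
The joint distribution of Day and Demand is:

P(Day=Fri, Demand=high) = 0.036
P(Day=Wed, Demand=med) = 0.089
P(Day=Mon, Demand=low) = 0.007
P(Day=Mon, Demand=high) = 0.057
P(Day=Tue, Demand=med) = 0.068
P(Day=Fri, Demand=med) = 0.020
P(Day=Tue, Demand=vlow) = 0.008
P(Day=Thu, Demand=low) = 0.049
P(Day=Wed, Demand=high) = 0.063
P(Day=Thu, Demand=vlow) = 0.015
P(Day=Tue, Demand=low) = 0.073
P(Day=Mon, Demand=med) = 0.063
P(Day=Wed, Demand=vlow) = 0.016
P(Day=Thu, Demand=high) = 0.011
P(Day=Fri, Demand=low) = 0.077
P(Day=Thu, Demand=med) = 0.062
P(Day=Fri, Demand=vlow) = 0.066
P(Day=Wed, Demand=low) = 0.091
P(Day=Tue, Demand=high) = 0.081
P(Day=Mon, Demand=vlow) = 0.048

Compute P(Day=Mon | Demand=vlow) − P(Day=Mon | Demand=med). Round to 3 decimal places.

P(Demand=vlow) = 0.048 + 0.008 + 0.016 + 0.015 + 0.066 = 0.153; P(Day=Mon | Demand=vlow) = 0.048/0.153 = 0.3137.
P(Demand=med) = 0.063 + 0.068 + 0.089 + 0.062 + 0.020 = 0.302; P(Day=Mon | Demand=med) = 0.063/0.302 = 0.2086.
Difference = 0.105.

0.105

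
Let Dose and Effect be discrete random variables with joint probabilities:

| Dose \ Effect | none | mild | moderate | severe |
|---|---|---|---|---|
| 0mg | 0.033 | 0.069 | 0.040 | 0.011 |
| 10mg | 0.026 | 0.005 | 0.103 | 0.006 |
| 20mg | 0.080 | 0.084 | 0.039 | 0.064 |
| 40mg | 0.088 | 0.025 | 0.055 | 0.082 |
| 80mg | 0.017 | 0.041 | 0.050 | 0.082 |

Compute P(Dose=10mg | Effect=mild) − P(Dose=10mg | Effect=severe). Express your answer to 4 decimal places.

-0.0022

P(Effect=mild) = 0.069 + 0.005 + 0.084 + 0.025 + 0.041 = 0.224; P(Dose=10mg | Effect=mild) = 0.005/0.224 = 0.02232.
P(Effect=severe) = 0.011 + 0.006 + 0.064 + 0.082 + 0.082 = 0.245; P(Dose=10mg | Effect=severe) = 0.006/0.245 = 0.02449.
Difference = -0.0022.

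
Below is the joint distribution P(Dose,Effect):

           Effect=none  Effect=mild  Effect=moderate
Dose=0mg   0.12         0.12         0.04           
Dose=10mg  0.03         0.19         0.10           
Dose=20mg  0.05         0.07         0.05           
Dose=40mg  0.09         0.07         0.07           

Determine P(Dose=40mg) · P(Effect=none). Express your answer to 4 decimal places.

P(Dose=40mg) = 0.09 + 0.07 + 0.07 = 0.23.
P(Effect=none) = 0.12 + 0.03 + 0.05 + 0.09 = 0.29.
Product: 0.23 × 0.29 = 0.0667.

0.0667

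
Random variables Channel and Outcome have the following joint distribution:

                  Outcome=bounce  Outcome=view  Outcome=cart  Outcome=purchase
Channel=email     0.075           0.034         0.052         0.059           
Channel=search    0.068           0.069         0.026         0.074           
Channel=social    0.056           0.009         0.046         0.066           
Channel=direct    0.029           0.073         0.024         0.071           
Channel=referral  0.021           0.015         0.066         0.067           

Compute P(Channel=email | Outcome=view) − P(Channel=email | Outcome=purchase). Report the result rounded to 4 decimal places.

-0.0051

P(Outcome=view) = 0.034 + 0.069 + 0.009 + 0.073 + 0.015 = 0.200; P(Channel=email | Outcome=view) = 0.034/0.200 = 0.17000.
P(Outcome=purchase) = 0.059 + 0.074 + 0.066 + 0.071 + 0.067 = 0.337; P(Channel=email | Outcome=purchase) = 0.059/0.337 = 0.17507.
Difference = -0.0051.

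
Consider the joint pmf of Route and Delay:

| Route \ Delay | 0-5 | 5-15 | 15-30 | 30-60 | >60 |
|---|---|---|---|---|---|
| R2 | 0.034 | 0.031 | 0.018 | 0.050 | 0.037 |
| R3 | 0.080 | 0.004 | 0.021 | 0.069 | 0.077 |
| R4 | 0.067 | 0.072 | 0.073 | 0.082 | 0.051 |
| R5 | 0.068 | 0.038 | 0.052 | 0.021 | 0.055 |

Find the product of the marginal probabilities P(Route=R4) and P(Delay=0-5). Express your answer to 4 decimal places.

0.0859

P(Route=R4) = 0.067 + 0.072 + 0.073 + 0.082 + 0.051 = 0.345.
P(Delay=0-5) = 0.034 + 0.080 + 0.067 + 0.068 = 0.249.
Product: 0.345 × 0.249 = 0.0859.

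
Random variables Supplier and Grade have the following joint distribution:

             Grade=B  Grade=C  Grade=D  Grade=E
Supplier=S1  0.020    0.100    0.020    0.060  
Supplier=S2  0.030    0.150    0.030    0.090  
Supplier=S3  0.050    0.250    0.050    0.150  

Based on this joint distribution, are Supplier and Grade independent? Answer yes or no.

Every cell satisfies P(Supplier,Grade) = P(Supplier)·P(Grade). For instance P(Supplier=S1) = 0.200, P(Grade=C) = 0.500, and 0.200×0.500 = 0.100 matches the joint entry. So Supplier and Grade are independent.

yes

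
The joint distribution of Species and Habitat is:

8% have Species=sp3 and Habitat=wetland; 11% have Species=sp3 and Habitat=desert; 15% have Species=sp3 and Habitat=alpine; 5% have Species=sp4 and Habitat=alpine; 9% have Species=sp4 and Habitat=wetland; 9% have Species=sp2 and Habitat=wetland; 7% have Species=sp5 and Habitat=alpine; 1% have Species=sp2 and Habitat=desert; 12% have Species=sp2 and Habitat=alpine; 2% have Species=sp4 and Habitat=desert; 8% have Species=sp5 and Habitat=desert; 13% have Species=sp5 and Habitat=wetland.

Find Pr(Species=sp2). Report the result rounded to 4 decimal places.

0.2200

P(Species=sp2) = 0.09 + 0.01 + 0.12 = 0.22.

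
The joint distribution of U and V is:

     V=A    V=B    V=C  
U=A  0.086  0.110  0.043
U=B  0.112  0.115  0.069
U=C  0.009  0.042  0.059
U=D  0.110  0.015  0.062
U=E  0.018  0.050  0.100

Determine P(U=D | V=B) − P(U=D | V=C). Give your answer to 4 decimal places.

P(V=B) = 0.110 + 0.115 + 0.042 + 0.015 + 0.050 = 0.332; P(U=D | V=B) = 0.015/0.332 = 0.04518.
P(V=C) = 0.043 + 0.069 + 0.059 + 0.062 + 0.100 = 0.333; P(U=D | V=C) = 0.062/0.333 = 0.18619.
Difference = -0.1410.

-0.1410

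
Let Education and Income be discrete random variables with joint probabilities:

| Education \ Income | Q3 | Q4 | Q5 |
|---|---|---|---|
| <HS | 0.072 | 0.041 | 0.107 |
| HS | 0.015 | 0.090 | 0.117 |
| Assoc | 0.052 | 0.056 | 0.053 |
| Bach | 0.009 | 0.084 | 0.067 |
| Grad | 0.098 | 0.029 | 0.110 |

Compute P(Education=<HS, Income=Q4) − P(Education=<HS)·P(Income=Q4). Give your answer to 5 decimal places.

P(Education=<HS) = 0.072 + 0.041 + 0.107 = 0.220.
P(Income=Q4) = 0.041 + 0.090 + 0.056 + 0.084 + 0.029 = 0.300.
P(Education=<HS, Income=Q4) − P(Education=<HS)P(Income=Q4) = 0.041 − 0.220×0.300 = -0.02500.

-0.02500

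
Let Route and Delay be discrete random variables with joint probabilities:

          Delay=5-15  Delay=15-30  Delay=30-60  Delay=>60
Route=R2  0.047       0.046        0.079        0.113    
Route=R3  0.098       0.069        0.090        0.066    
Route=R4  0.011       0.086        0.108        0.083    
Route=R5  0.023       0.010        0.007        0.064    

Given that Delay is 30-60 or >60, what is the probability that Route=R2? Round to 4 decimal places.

P(Delay=30-60) = 0.079 + 0.090 + 0.108 + 0.007 = 0.284.
P(Delay=>60) = 0.113 + 0.066 + 0.083 + 0.064 = 0.326.
P(Delay ∈ {30-60, >60}) = 0.284 + 0.326 = 0.610; P(Route=R2, Delay ∈ {30-60, >60}) = 0.079 + 0.113 = 0.192.
P(Route=R2 | Delay ∈ {30-60, >60}) = 0.192/0.610 = 0.3148.

0.3148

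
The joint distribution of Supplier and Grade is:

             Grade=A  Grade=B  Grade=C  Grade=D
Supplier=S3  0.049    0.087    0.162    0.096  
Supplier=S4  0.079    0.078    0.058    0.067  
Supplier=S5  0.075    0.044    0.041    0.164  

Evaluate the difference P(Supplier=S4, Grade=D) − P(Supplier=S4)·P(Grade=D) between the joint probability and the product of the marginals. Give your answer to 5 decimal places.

-0.02521

P(Supplier=S4) = 0.079 + 0.078 + 0.058 + 0.067 = 0.282.
P(Grade=D) = 0.096 + 0.067 + 0.164 = 0.327.
P(Supplier=S4, Grade=D) − P(Supplier=S4)P(Grade=D) = 0.067 − 0.282×0.327 = -0.02521.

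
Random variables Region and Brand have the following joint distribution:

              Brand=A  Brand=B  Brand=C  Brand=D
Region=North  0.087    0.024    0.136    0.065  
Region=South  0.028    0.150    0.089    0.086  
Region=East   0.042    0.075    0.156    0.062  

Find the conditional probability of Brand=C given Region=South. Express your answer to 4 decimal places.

P(Region=South) = 0.028 + 0.150 + 0.089 + 0.086 = 0.353.
P(Brand=C | Region=South) = 0.089/0.353 = 0.2521.

0.2521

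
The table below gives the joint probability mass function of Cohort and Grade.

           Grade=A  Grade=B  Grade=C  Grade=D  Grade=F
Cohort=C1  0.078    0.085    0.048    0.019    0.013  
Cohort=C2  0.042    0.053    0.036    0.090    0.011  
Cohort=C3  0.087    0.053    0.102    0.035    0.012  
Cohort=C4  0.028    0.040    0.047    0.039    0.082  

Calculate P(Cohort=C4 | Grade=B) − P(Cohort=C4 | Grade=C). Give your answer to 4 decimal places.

P(Grade=B) = 0.085 + 0.053 + 0.053 + 0.040 = 0.231; P(Cohort=C4 | Grade=B) = 0.040/0.231 = 0.17316.
P(Grade=C) = 0.048 + 0.036 + 0.102 + 0.047 = 0.233; P(Cohort=C4 | Grade=C) = 0.047/0.233 = 0.20172.
Difference = -0.0286.

-0.0286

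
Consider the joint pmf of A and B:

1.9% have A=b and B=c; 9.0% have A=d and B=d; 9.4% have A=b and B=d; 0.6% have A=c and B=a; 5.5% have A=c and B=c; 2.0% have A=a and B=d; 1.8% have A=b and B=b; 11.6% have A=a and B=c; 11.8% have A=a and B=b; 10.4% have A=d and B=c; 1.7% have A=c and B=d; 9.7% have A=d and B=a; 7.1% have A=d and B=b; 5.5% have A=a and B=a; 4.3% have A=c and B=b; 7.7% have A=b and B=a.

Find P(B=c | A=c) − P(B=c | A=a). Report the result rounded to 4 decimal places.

0.0791

P(A=c) = 0.006 + 0.043 + 0.055 + 0.017 = 0.121; P(B=c | A=c) = 0.055/0.121 = 0.45455.
P(A=a) = 0.055 + 0.118 + 0.116 + 0.020 = 0.309; P(B=c | A=a) = 0.116/0.309 = 0.37540.
Difference = 0.0791.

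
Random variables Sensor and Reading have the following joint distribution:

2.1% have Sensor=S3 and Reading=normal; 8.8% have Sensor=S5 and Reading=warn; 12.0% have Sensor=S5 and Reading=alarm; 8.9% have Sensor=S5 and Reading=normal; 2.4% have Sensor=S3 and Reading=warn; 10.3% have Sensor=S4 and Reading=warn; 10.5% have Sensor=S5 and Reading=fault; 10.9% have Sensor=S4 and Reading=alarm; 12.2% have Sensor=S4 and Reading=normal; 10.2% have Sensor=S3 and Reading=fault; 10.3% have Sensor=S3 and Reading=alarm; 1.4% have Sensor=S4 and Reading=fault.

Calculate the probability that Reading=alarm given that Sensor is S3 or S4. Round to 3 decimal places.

0.355

P(Sensor=S3) = 0.021 + 0.024 + 0.103 + 0.102 = 0.250.
P(Sensor=S4) = 0.122 + 0.103 + 0.109 + 0.014 = 0.348.
P(Sensor ∈ {S3, S4}) = 0.250 + 0.348 = 0.598; P(Reading=alarm, Sensor ∈ {S3, S4}) = 0.103 + 0.109 = 0.212.
P(Reading=alarm | Sensor ∈ {S3, S4}) = 0.212/0.598 = 0.355.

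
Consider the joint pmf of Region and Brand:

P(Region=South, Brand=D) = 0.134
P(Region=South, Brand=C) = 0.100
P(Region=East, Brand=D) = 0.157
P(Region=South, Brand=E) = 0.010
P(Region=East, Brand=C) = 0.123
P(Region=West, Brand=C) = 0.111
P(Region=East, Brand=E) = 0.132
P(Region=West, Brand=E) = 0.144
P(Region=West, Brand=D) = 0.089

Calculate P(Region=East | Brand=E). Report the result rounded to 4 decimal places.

0.4615

P(Brand=E) = 0.010 + 0.132 + 0.144 = 0.286.
P(Region=East | Brand=E) = 0.132/0.286 = 0.4615.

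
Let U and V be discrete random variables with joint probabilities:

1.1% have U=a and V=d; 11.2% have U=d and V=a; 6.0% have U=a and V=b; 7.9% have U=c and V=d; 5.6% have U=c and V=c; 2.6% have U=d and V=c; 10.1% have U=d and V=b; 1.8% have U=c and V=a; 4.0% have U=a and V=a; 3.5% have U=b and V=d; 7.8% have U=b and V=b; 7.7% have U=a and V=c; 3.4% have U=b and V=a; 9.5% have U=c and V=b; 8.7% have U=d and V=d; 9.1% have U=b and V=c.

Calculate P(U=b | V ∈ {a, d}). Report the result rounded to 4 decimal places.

P(V=a) = 0.040 + 0.034 + 0.018 + 0.112 = 0.204.
P(V=d) = 0.011 + 0.035 + 0.079 + 0.087 = 0.212.
P(V ∈ {a, d}) = 0.204 + 0.212 = 0.416; P(U=b, V ∈ {a, d}) = 0.034 + 0.035 = 0.069.
P(U=b | V ∈ {a, d}) = 0.069/0.416 = 0.1659.

0.1659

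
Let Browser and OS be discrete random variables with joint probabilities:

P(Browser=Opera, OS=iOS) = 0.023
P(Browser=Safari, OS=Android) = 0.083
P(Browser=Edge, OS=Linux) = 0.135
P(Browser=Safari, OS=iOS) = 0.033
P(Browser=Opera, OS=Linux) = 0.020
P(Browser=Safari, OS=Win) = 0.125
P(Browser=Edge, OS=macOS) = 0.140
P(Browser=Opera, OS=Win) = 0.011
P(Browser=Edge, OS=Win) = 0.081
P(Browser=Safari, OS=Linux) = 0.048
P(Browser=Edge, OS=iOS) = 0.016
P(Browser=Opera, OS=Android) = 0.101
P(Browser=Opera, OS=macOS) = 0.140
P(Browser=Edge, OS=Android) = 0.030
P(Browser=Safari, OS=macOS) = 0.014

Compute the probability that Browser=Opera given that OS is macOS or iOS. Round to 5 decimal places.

P(OS=macOS) = 0.014 + 0.140 + 0.140 = 0.294.
P(OS=iOS) = 0.033 + 0.016 + 0.023 = 0.072.
P(OS ∈ {macOS, iOS}) = 0.294 + 0.072 = 0.366; P(Browser=Opera, OS ∈ {macOS, iOS}) = 0.140 + 0.023 = 0.163.
P(Browser=Opera | OS ∈ {macOS, iOS}) = 0.163/0.366 = 0.44536.

0.44536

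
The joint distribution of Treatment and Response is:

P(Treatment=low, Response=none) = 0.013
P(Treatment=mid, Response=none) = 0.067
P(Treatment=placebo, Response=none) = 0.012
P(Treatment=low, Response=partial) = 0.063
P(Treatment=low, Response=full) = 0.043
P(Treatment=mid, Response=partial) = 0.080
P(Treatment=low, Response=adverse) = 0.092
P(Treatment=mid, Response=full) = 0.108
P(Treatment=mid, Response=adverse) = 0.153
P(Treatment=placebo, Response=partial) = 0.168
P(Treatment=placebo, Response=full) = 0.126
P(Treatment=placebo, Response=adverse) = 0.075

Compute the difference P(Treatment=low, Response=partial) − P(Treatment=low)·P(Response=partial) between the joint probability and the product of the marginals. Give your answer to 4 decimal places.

P(Treatment=low) = 0.013 + 0.063 + 0.043 + 0.092 = 0.211.
P(Response=partial) = 0.168 + 0.063 + 0.080 = 0.311.
P(Treatment=low, Response=partial) − P(Treatment=low)P(Response=partial) = 0.063 − 0.211×0.311 = -0.0026.

-0.0026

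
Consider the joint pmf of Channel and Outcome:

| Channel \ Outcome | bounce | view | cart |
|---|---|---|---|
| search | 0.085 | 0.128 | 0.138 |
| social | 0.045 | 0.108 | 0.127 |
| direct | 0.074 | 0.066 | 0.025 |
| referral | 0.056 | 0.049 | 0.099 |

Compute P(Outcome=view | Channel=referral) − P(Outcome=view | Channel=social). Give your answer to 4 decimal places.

-0.1455

P(Channel=referral) = 0.056 + 0.049 + 0.099 = 0.204; P(Outcome=view | Channel=referral) = 0.049/0.204 = 0.24020.
P(Channel=social) = 0.045 + 0.108 + 0.127 = 0.280; P(Outcome=view | Channel=social) = 0.108/0.280 = 0.38571.
Difference = -0.1455.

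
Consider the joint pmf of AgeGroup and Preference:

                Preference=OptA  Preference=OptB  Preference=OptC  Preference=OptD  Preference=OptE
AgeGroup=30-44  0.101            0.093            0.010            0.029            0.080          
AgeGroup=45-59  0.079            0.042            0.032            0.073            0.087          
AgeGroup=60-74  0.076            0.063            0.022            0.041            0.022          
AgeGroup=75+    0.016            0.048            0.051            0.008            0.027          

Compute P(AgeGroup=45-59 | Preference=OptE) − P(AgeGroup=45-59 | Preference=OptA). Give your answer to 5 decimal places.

0.11234

P(Preference=OptE) = 0.080 + 0.087 + 0.022 + 0.027 = 0.216; P(AgeGroup=45-59 | Preference=OptE) = 0.087/0.216 = 0.402778.
P(Preference=OptA) = 0.101 + 0.079 + 0.076 + 0.016 = 0.272; P(AgeGroup=45-59 | Preference=OptA) = 0.079/0.272 = 0.290441.
Difference = 0.11234.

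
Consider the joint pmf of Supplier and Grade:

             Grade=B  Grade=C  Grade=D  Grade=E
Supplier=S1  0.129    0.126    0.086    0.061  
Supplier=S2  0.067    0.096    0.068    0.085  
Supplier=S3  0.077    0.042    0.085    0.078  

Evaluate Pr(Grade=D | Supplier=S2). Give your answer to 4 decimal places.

0.2152

P(Supplier=S2) = 0.067 + 0.096 + 0.068 + 0.085 = 0.316.
P(Grade=D | Supplier=S2) = 0.068/0.316 = 0.2152.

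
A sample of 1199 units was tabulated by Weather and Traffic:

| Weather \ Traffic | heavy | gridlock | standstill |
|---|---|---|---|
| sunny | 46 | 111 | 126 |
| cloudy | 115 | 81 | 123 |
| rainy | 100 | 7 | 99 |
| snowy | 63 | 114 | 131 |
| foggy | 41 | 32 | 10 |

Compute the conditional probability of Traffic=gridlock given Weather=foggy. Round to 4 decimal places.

Total with Weather=foggy: 41 + 32 + 10 = 83.
P(Traffic=gridlock | Weather=foggy) = 32/83 = 0.3855.

0.3855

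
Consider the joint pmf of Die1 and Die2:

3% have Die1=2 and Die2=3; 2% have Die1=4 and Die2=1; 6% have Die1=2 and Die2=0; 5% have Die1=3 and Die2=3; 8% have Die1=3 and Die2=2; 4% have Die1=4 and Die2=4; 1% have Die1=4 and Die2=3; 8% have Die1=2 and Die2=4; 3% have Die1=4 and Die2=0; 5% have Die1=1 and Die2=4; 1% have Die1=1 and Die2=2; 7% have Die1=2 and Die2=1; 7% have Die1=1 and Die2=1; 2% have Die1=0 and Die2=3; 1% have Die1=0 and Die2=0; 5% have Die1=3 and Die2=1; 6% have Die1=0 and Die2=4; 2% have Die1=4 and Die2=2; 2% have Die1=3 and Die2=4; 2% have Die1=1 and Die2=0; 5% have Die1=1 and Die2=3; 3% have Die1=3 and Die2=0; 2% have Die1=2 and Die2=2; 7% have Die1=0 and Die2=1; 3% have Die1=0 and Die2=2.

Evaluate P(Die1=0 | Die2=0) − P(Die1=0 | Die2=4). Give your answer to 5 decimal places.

-0.17333

P(Die2=0) = 0.01 + 0.02 + 0.06 + 0.03 + 0.03 = 0.15; P(Die1=0 | Die2=0) = 0.01/0.15 = 0.066667.
P(Die2=4) = 0.06 + 0.05 + 0.08 + 0.02 + 0.04 = 0.25; P(Die1=0 | Die2=4) = 0.06/0.25 = 0.240000.
Difference = -0.17333.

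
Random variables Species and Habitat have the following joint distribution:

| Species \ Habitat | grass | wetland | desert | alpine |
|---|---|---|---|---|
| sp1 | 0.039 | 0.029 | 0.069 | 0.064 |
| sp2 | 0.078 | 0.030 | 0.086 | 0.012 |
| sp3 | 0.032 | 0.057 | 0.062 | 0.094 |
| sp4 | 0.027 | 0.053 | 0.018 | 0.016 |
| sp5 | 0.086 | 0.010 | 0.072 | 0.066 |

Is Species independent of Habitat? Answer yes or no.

no

P(Species=sp2) = 0.206 and P(Habitat=alpine) = 0.252, so their product is 0.05191, but P(Species=sp2, Habitat=alpine) = 0.012. Since these differ, Species and Habitat are not independent.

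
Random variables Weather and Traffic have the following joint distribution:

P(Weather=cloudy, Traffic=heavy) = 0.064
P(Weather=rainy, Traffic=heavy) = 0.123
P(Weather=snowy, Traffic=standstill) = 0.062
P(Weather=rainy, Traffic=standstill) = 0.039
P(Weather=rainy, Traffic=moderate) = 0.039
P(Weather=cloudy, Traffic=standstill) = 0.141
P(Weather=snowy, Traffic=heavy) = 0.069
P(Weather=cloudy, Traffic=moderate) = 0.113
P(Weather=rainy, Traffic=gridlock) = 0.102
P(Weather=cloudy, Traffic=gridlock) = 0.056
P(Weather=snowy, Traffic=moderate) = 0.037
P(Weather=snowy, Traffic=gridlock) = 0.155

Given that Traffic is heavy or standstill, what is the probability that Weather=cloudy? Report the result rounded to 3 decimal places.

0.412

P(Traffic=heavy) = 0.064 + 0.123 + 0.069 = 0.256.
P(Traffic=standstill) = 0.141 + 0.039 + 0.062 = 0.242.
P(Traffic ∈ {heavy, standstill}) = 0.256 + 0.242 = 0.498; P(Weather=cloudy, Traffic ∈ {heavy, standstill}) = 0.064 + 0.141 = 0.205.
P(Weather=cloudy | Traffic ∈ {heavy, standstill}) = 0.205/0.498 = 0.412.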